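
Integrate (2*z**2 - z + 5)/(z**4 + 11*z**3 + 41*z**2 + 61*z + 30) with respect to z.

Factor the denominator: (z + 1)*(z + 2)*(z + 3)*(z + 5).
Partial-fraction decomposition: -5/(2*(z + 5)) + 13/(2*(z + 3)) - 5/(z + 2) + 1/(z + 1).
Integrate each term: A/(z−a) contributes A·log|z−a|.

log(z + 1) - 5*log(z + 2) + 13*log(z + 3)/2 - 5*log(z + 5)/2 + C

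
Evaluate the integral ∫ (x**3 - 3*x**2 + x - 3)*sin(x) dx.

Use integration by parts with u = x**3 - 3*x**2 + x - 3, dv = sin(x) dx, so v = -cos(x).
Apply parts 3 times (tabular method): alternate signs, differentiate u down to 0, integrate dv up.

-x**3*cos(x) + 3*x**2*sin(x) + 3*x**2*cos(x) - 6*x*sin(x) + 5*x*cos(x) - 5*sin(x) - 3*cos(x) + C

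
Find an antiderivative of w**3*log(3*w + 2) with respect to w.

w**4*log(3*w + 2)/4 - w**4/16 + w**3/18 - w**2/18 + 2*w/27 - 4*log(3*w + 2)/81 + C

Use integration by parts with u = log(3*w + 2), dv = w**3 dw.
Then du = 3/(3*w + 2) dw and v = w**4/4.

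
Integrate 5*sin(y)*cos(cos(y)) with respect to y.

-5*sin(cos(y)) + C

Let u = cos(y), so du = (-sin(y)) dy.
Rewriting, the integral becomes -5·∫ cos(u) du = -5·sin(u).
Substituting back, u = cos(y).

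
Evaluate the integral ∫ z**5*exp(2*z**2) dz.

Let u = z², du = 2z dz; rewrite as (1/2)∫ u^2·exp(2u) du.
Now integrate by parts 2 times.

(2*z**4 - 2*z**2 + 1)*exp(2*z**2)/8 + C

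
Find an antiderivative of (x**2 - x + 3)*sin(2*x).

Use integration by parts with u = x**2 - x + 3, dv = sin(2*x) dx, so v = -cos(2*x)/2.
Apply parts 2 times (tabular method): alternate signs, differentiate u down to 0, integrate dv up.

-x**2*cos(2*x)/2 + x*sin(2*x)/2 + x*cos(2*x)/2 - sin(2*x)/4 - 5*cos(2*x)/4 + C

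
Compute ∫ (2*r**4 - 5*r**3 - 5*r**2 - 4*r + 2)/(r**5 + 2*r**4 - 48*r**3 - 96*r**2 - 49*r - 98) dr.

Factor the denominator: (r - 7)*(r + 2)*(r + 7)*(r**2 + 1).
Partial-fraction decomposition: (7*r - 19)/(250*(r**2 + 1)) + 3151/(1750*(r + 7)) - 62/(225*(r + 2)) + 704/(1575*(r - 7)).
Integrate each term; A/(r−a) gives A·log|r−a|; the (Br+D)/(r²+p²) term gives a log and an atan.

704*log(r - 7)/1575 - 62*log(r + 2)/225 + 3151*log(r + 7)/1750 + 7*log(r**2 + 1)/500 - 19*atan(r)/250 + C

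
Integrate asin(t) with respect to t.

Use integration by parts with u = arcsin(t), dv = dt.
Then du = 1/sqrt(-t**2 + 1) dt.

t*asin(t) + sqrt(-t**2 + 1) + C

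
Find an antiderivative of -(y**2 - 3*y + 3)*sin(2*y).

y**2*cos(2*y)/2 - y*sin(2*y)/2 - 3*y*cos(2*y)/2 + 3*sin(2*y)/4 + 5*cos(2*y)/4 + C

Use integration by parts with u = y**2 - 3*y + 3, dv = -sin(2*y) dy, so v = cos(2*y)/2.
Apply parts 2 times (tabular method): alternate signs, differentiate u down to 0, integrate dv up.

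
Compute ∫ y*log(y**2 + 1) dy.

Let u = y**2 + 1, so du = (2*y) dy.
The integral becomes (1/2)·∫ log(u) du; integrate by parts with u′=log(u), dv′=du.

y**2*log(y**2 + 1)/2 - y**2/2 + log(y**2 + 1)/2 + C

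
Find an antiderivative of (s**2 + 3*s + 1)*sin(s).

Use integration by parts with u = s**2 + 3*s + 1, dv = sin(s) ds, so v = -cos(s).
Apply parts 2 times (tabular method): alternate signs, differentiate u down to 0, integrate dv up.

-s**2*cos(s) + 2*s*sin(s) - 3*s*cos(s) + 3*sin(s) + cos(s) + C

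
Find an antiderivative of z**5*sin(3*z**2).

-z**4*cos(3*z**2)/6 + z**2*sin(3*z**2)/9 + cos(3*z**2)/27 + C

Let u = z², du = 2z dz; rewrite as (1/2)∫ u^2·sin(3u) du.
Now integrate by parts 2 times.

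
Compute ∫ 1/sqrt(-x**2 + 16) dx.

Substitute x = 4·sin(θ), so dx = 4·cos(θ) dθ and the radical becomes sqrt(-x**2 + 16) = 4·cos(θ) by the Pythagorean identity.
Integrate the resulting trig expression in θ, then back-substitute θ = asin(x/4), sin(θ) = x/4, cos(θ) = sqrt(-x**2 + 16)/4 (absorbing any constant into C).

asin(x/4) + C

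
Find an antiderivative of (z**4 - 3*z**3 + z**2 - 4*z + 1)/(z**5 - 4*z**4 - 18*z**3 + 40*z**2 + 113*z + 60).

8*log(z - 5)/9 - 13*log(z - 4)/35 - 61*log(z + 1)/180 + 23*log(z + 3)/28 - 1/(6*z + 6) + C

Factor the denominator: (z - 5)*(z - 4)*(z + 1)**2*(z + 3).
Partial-fraction decomposition: 23/(28*(z + 3)) - 61/(180*(z + 1)) + 1/(6*(z + 1)**2) - 13/(35*(z - 4)) + 8/(9*(z - 5)).
Integrate each term; A/(z−a) gives A·log|z−a|; A/(z−a)² gives −A/(z−a).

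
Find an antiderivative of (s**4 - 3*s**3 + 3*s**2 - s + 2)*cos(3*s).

Use integration by parts with u = s**4 - 3*s**3 + 3*s**2 - s + 2, dv = cos(3*s) ds, so v = sin(3*s)/3.
Apply parts 4 times (tabular method): alternate signs, differentiate u down to 0, integrate dv up.

s**4*sin(3*s)/3 - s**3*sin(3*s) + 4*s**3*cos(3*s)/9 + 5*s**2*sin(3*s)/9 - s**2*cos(3*s) + s*sin(3*s)/3 + 10*s*cos(3*s)/27 + 44*sin(3*s)/81 + cos(3*s)/9 + C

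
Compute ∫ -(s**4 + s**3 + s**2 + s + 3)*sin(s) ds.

Use integration by parts with u = s**4 + s**3 + s**2 + s + 3, dv = -sin(s) ds, so v = cos(s).
Apply parts 4 times (tabular method): alternate signs, differentiate u down to 0, integrate dv up.

s**4*cos(s) - 4*s**3*sin(s) + s**3*cos(s) - 3*s**2*sin(s) - 11*s**2*cos(s) + 22*s*sin(s) - 5*s*cos(s) + 5*sin(s) + 25*cos(s) + C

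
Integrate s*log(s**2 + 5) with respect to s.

s**2*log(s**2 + 5)/2 - s**2/2 + 5*log(s**2 + 5)/2 + C

Let u = s**2 + 5, so du = (2*s) ds.
The integral becomes (1/2)·∫ log(u) du; integrate by parts with u′=log(u), dv′=du.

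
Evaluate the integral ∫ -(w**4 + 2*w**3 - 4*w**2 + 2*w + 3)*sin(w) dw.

Use integration by parts with u = w**4 + 2*w**3 - 4*w**2 + 2*w + 3, dv = -sin(w) dw, so v = cos(w).
Apply parts 4 times (tabular method): alternate signs, differentiate u down to 0, integrate dv up.

w**4*cos(w) - 4*w**3*sin(w) + 2*w**3*cos(w) - 6*w**2*sin(w) - 16*w**2*cos(w) + 32*w*sin(w) - 10*w*cos(w) + 10*sin(w) + 35*cos(w) + C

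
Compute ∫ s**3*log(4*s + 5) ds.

Use integration by parts with u = log(4*s + 5), dv = s**3 ds.
Then du = 4/(4*s + 5) ds and v = s**4/4.

s**4*log(4*s + 5)/4 - s**4/16 + 5*s**3/48 - 25*s**2/128 + 125*s/256 - 625*log(4*s + 5)/1024 + C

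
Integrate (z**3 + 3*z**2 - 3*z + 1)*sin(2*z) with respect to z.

-z**3*cos(2*z)/2 + 3*z**2*sin(2*z)/4 - 3*z**2*cos(2*z)/2 + 3*z*sin(2*z)/2 + 9*z*cos(2*z)/4 - 9*sin(2*z)/8 + cos(2*z)/4 + C

Use integration by parts with u = z**3 + 3*z**2 - 3*z + 1, dv = sin(2*z) dz, so v = -cos(2*z)/2.
Apply parts 3 times (tabular method): alternate signs, differentiate u down to 0, integrate dv up.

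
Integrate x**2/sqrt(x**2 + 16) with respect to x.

x*sqrt(x**2 + 16)/2 - 8*log(x + sqrt(x**2 + 16)) + C

Substitute x = 4·tan(θ), so dx = 4·sec(θ)^2 dθ and the radical becomes sqrt(x**2 + 16) = 4·sec(θ) by the Pythagorean identity.
Integrate the resulting trig expression in θ, then back-substitute tan(θ) = x/4, sec(θ) = sqrt(x**2 + 16)/4 (absorbing any constant into C).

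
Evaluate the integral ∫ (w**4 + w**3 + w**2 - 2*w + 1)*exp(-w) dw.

Use integration by parts with u = w**4 + w**3 + w**2 - 2*w + 1, dv = exp(-w) dw, so v = -exp(-w).
Apply parts 4 times (tabular method): alternate signs, differentiate u down to 0, integrate dv up.

(-w**4 - 5*w**3 - 16*w**2 - 30*w - 31)*exp(-w) + C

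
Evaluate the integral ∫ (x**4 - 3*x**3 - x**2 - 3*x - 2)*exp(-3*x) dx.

Use integration by parts with u = x**4 - 3*x**3 - x**2 - 3*x - 2, dv = exp(-3*x) dx, so v = -exp(-3*x)/3.
Apply parts 4 times (tabular method): alternate signs, differentiate u down to 0, integrate dv up.

(-27*x**4 + 45*x**3 + 72*x**2 + 129*x + 97)*exp(-3*x)/81 + C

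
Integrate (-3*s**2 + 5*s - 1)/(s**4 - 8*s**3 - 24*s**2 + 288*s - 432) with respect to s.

Factor the denominator: (s - 6)**2*(s - 2)*(s + 6).
Partial-fraction decomposition: 139/(1152*(s + 6)) - 3/(128*(s - 2)) - 7/(72*(s - 6)) - 79/(48*(s - 6)**2).
Integrate each term; A/(s−a) gives A·log|s−a|; A/(s−a)² gives −A/(s−a).

-7*log(s - 6)/72 - 3*log(s - 2)/128 + 139*log(s + 6)/1152 + 79/(48*s - 288) + C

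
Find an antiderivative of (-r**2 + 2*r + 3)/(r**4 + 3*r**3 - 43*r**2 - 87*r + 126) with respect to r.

-7*log(r - 6)/195 - log(r - 1)/40 - log(r + 3)/12 + 15*log(r + 7)/104 + C

Factor the denominator: (r - 6)*(r - 1)*(r + 3)*(r + 7).
Partial-fraction decomposition: 15/(104*(r + 7)) - 1/(12*(r + 3)) - 1/(40*(r - 1)) - 7/(195*(r - 6)).
Integrate each term: A/(r−a) contributes A·log|r−a|.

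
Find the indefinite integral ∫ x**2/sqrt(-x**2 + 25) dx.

-x*sqrt(-x**2 + 25)/2 + 25*asin(x/5)/2 + C

Substitute x = 5·sin(θ), so dx = 5·cos(θ) dθ and the radical becomes sqrt(-x**2 + 25) = 5·cos(θ) by the Pythagorean identity.
Integrate the resulting trig expression in θ, then back-substitute θ = asin(x/5), sin(θ) = x/5, cos(θ) = sqrt(-x**2 + 25)/5 (absorbing any constant into C).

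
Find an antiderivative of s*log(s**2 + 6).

Let u = s**2 + 6, so du = (2*s) ds.
The integral becomes (1/2)·∫ log(u) du; integrate by parts with u′=log(u), dv′=du.

s**2*log(s**2 + 6)/2 - s**2/2 + 3*log(s**2 + 6) + C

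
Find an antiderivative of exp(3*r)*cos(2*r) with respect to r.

2*exp(3*r)*sin(2*r)/13 + 3*exp(3*r)*cos(2*r)/13 + C

Let I denote the integral. Integrate by parts with u = cos(2*r), dv = exp(3*r) dr, so v = exp(3*r)/3: I = exp(3*r)*cos(2*r)/3 + (2/3)·∫ exp(3*r)*sin(2*r) dr.
Apply parts again with u = sin(2*r), dv = exp(3*r) dr: ∫ exp(3*r)*sin(2*r) dr = exp(3*r)*sin(2*r)/3 − (2/3)·I. Substituting back brings back I: I = 2*exp(3*r)*sin(2*r)/9 + exp(3*r)*cos(2*r)/3 − (4/9)·I.
Solving for I: (1 + 4/9)·I equals the remaining terms, so I = (9/13)·(2*exp(3*r)*sin(2*r)/9 + exp(3*r)*cos(2*r)/3).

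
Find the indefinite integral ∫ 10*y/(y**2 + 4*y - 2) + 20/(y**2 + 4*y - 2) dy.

Let u = y**2 + 4*y - 2, so du = (2*y + 4) dy.
Rewriting, the integral becomes 5·∫ 1/u du = 5·log(u).
Substituting back, u = y**2 + 4*y - 2.

5*log(y**2 + 4*y - 2) + C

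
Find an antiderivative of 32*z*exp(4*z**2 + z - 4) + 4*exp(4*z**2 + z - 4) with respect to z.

4*exp(4*z**2 + z - 4) + C

Let u = 4*z**2 + z - 4, so du = (8*z + 1) dz.
Rewriting, the integral becomes 4·∫ e^u du = 4·e^u.
Substituting back, u = 4*z**2 + z - 4.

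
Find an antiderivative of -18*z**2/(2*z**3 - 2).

-3*log(2*z**3 - 2) + C

Let u = 2*z**3 - 2, so du = (6*z**2) dz.
Rewriting, the integral becomes -3·∫ 1/u du = -3·log(u).
Substituting back, u = 2*z**3 - 2.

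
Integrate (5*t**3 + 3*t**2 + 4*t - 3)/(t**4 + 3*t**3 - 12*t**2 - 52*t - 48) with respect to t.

Factor the denominator: (t - 4)*(t + 2)**2*(t + 3).
Partial-fraction decomposition: 123/(7*(t + 3)) - 169/(12*(t + 2)) + 13/(2*(t + 2)**2) + 127/(84*(t - 4)).
Integrate each term; A/(t−a) gives A·log|t−a|; A/(t−a)² gives −A/(t−a).

127*log(t - 4)/84 - 169*log(t + 2)/12 + 123*log(t + 3)/7 - 13/(2*t + 4) + C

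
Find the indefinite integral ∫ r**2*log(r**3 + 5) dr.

r**3*log(r**3 + 5)/3 - r**3/3 + 5*log(r**3 + 5)/3 + C

Let u = r**3 + 5, so du = (3*r**2) dr.
The integral becomes (1/3)·∫ log(u) du; integrate by parts with u′=log(u), dv′=du.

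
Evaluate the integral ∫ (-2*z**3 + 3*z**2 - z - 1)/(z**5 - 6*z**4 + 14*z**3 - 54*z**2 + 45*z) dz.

Factor the denominator: z*(z - 5)*(z - 1)*(z**2 + 9).
Partial-fraction decomposition: (403*z - 1062)/(1530*(z**2 + 9)) + 1/(40*(z - 1)) - 181/(680*(z - 5)) - 1/(45*z).
Integrate each term; A/(z−a) gives A·log|z−a|; the (Bz+D)/(z²+p²) term gives a log and an atan.

-log(z)/45 - 181*log(z - 5)/680 + log(z - 1)/40 + 403*log(z**2 + 9)/3060 - 59*atan(z/3)/255 + C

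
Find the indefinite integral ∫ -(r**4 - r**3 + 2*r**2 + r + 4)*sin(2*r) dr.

r**4*cos(2*r)/2 - r**3*sin(2*r) - r**3*cos(2*r)/2 + 3*r**2*sin(2*r)/4 - r**2*cos(2*r)/2 + r*sin(2*r)/2 + 5*r*cos(2*r)/4 - 5*sin(2*r)/8 + 9*cos(2*r)/4 + C

Use integration by parts with u = r**4 - r**3 + 2*r**2 + r + 4, dv = -sin(2*r) dr, so v = cos(2*r)/2.
Apply parts 4 times (tabular method): alternate signs, differentiate u down to 0, integrate dv up.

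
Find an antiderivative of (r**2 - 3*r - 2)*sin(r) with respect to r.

-r**2*cos(r) + 2*r*sin(r) + 3*r*cos(r) - 3*sin(r) + 4*cos(r) + C

Use integration by parts with u = r**2 - 3*r - 2, dv = sin(r) dr, so v = -cos(r).
Apply parts 2 times (tabular method): alternate signs, differentiate u down to 0, integrate dv up.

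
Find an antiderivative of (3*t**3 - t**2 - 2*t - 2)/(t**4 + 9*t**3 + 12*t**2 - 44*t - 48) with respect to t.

7*log(t - 2)/72 + 4*log(t + 1)/45 - 101*log(t + 4)/18 + 337*log(t + 6)/40 + C

Factor the denominator: (t - 2)*(t + 1)*(t + 4)*(t + 6).
Partial-fraction decomposition: 337/(40*(t + 6)) - 101/(18*(t + 4)) + 4/(45*(t + 1)) + 7/(72*(t - 2)).
Integrate each term: A/(t−a) contributes A·log|t−a|.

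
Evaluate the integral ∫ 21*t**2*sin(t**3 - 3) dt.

Let u = t**3 - 3, so du = (3*t**2) dt.
Rewriting, the integral becomes 7·∫ sin(u) du = 7·-cos(u).
Substituting back, u = t**3 - 3.

-7*cos(t**3 - 3) + C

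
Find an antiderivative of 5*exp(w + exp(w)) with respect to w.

5*exp(exp(w)) + C

Let u = exp(w), so du = (exp(w)) dw.
Rewriting, the integral becomes 5·∫ e^u du = 5·e^u.
Substituting back, u = exp(w).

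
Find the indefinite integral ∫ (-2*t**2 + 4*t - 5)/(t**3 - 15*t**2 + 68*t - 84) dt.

-15*log(t - 7) + 53*log(t - 6)/4 - log(t - 2)/4 + C

Factor the denominator: (t - 7)*(t - 6)*(t - 2).
Partial-fraction decomposition: -1/(4*(t - 2)) + 53/(4*(t - 6)) - 15/(t - 7).
Integrate each term: A/(t−a) contributes A·log|t−a|.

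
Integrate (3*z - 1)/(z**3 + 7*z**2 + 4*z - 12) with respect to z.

2*log(z - 1)/21 + 7*log(z + 2)/12 - 19*log(z + 6)/28 + C

Factor the denominator: (z - 1)*(z + 2)*(z + 6).
Partial-fraction decomposition: -19/(28*(z + 6)) + 7/(12*(z + 2)) + 2/(21*(z - 1)).
Integrate each term: A/(z−a) contributes A·log|z−a|.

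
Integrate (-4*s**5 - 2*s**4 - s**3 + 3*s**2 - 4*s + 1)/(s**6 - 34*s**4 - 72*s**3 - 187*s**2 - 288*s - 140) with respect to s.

-72253*log(s - 7)/40704 + 879*log(s + 1)/6400 - 11471*log(s + 5)/5568 - 5804*log(s**2 + 4)/38425 + 12713*atan(s/2)/76850 + 11/(160*s + 160) + C

Factor the denominator: (s - 7)*(s + 1)**2*(s + 5)*(s**2 + 4).
Partial-fraction decomposition: -(11608*s - 12713)/(38425*(s**2 + 4)) - 11471/(5568*(s + 5)) + 879/(6400*(s + 1)) - 11/(160*(s + 1)**2) - 72253/(40704*(s - 7)).
Integrate each term; A/(s−a) gives A·log|s−a|; the (Bs+D)/(s²+p²) term gives a log and an atan.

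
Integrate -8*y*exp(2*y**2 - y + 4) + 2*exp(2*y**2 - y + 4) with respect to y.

Let u = 2*y**2 - y + 4, so du = (4*y - 1) dy.
Rewriting, the integral becomes -2·∫ e^u du = -2·e^u.
Substituting back, u = 2*y**2 - y + 4.

-2*exp(2*y**2 - y + 4) + C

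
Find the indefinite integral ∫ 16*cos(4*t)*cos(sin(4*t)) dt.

4*sin(sin(4*t)) + C

Let u = sin(4*t), so du = (4*cos(4*t)) dt.
Rewriting, the integral becomes 4·∫ cos(u) du = 4·sin(u).
Substituting back, u = sin(4*t).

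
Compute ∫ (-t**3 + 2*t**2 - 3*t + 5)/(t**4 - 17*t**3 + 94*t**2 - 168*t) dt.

Factor the denominator: t*(t - 7)*(t - 6)*(t - 4).
Partial-fraction decomposition: -13/(8*(t - 4)) + 157/(12*(t - 6)) - 87/(7*(t - 7)) - 5/(168*t).
Integrate each term: A/(t−a) contributes A·log|t−a|.

-5*log(t)/168 - 87*log(t - 7)/7 + 157*log(t - 6)/12 - 13*log(t - 4)/8 + C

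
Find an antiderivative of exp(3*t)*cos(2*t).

Let I denote the integral. Integrate by parts with u = cos(2*t), dv = exp(3*t) dt, so v = exp(3*t)/3: I = exp(3*t)*cos(2*t)/3 + (2/3)·∫ exp(3*t)*sin(2*t) dt.
Apply parts again with u = sin(2*t), dv = exp(3*t) dt: ∫ exp(3*t)*sin(2*t) dt = exp(3*t)*sin(2*t)/3 − (2/3)·I. Substituting back brings back I: I = 2*exp(3*t)*sin(2*t)/9 + exp(3*t)*cos(2*t)/3 − (4/9)·I.
Solving for I: (1 + 4/9)·I equals the remaining terms, so I = (9/13)·(2*exp(3*t)*sin(2*t)/9 + exp(3*t)*cos(2*t)/3).

2*exp(3*t)*sin(2*t)/13 + 3*exp(3*t)*cos(2*t)/13 + C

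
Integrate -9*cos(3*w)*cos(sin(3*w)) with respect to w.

Let u = sin(3*w), so du = (3*cos(3*w)) dw.
Rewriting, the integral becomes -3·∫ cos(u) du = -3·sin(u).
Substituting back, u = sin(3*w).

-3*sin(sin(3*w)) + C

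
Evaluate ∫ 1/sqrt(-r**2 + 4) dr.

Substitute r = 2·sin(θ), so dr = 2·cos(θ) dθ and the radical becomes sqrt(-r**2 + 4) = 2·cos(θ) by the Pythagorean identity.
Integrate the resulting trig expression in θ, then back-substitute θ = asin(r/2), sin(θ) = r/2, cos(θ) = sqrt(-r**2 + 4)/2 (absorbing any constant into C).

asin(r/2) + C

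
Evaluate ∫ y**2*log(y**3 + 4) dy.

Let u = y**3 + 4, so du = (3*y**2) dy.
The integral becomes (1/3)·∫ log(u) du; integrate by parts with u′=log(u), dv′=du.

y**3*log(y**3 + 4)/3 - y**3/3 + 4*log(y**3 + 4)/3 + C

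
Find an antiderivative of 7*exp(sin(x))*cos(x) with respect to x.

7*exp(sin(x)) + C

Let u = sin(x), so du = (cos(x)) dx.
Rewriting, the integral becomes 7·∫ e^u du = 7·e^u.
Substituting back, u = sin(x).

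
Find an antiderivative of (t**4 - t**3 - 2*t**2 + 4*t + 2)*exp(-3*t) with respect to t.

(-27*t**4 - 9*t**3 + 45*t**2 - 78*t - 80)*exp(-3*t)/81 + C

Use integration by parts with u = t**4 - t**3 - 2*t**2 + 4*t + 2, dv = exp(-3*t) dt, so v = -exp(-3*t)/3.
Apply parts 4 times (tabular method): alternate signs, differentiate u down to 0, integrate dv up.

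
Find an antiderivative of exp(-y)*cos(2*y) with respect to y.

Let I denote the integral. Integrate by parts with u = cos(2*y), dv = exp(-y) dy, so v = -exp(-y): I = -exp(-y)*cos(2*y) − 2·∫ exp(-y)*sin(2*y) dy.
Apply parts again with u = sin(2*y), dv = exp(-y) dy: ∫ exp(-y)*sin(2*y) dy = -exp(-y)*sin(2*y) + 2·I. Substituting back brings back I: I = 2*exp(-y)*sin(2*y) - exp(-y)*cos(2*y) − 4·I.
Solving for I: (1 + 4)·I equals the remaining terms, so I = (1/5)·(2*exp(-y)*sin(2*y) - exp(-y)*cos(2*y)).

2*exp(-y)*sin(2*y)/5 - exp(-y)*cos(2*y)/5 + C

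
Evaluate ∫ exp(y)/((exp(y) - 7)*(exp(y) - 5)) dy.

Let u = e^y, du = e^y dy.
The integral becomes ∫ du/((u-7)(u-5)); decompose into partial fractions.

log(exp(y) - 7)/2 - log(exp(y) - 5)/2 + C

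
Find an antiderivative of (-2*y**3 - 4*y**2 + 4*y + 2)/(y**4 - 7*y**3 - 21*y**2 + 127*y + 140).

-213*log(y - 7)/44 + 82*log(y - 5)/27 - log(y + 1)/36 - 50*log(y + 4)/297 + C

Factor the denominator: (y - 7)*(y - 5)*(y + 1)*(y + 4).
Partial-fraction decomposition: -50/(297*(y + 4)) - 1/(36*(y + 1)) + 82/(27*(y - 5)) - 213/(44*(y - 7)).
Integrate each term: A/(y−a) contributes A·log|y−a|.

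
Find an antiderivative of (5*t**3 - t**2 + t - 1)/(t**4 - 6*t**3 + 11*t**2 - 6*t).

log(t)/6 + 64*log(t - 3)/3 - 37*log(t - 2)/2 + 2*log(t - 1) + C

Factor the denominator: t*(t - 3)*(t - 2)*(t - 1).
Partial-fraction decomposition: 2/(t - 1) - 37/(2*(t - 2)) + 64/(3*(t - 3)) + 1/(6*t).
Integrate each term: A/(t−a) contributes A·log|t−a|.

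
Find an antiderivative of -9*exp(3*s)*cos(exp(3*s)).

Let u = exp(3*s), so du = (3*exp(3*s)) ds.
Rewriting, the integral becomes -3·∫ cos(u) du = -3·sin(u).
Substituting back, u = exp(3*s).

-3*sin(exp(3*s)) + C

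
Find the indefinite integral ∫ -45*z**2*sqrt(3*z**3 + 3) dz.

Let u = 3*z**3 + 3, so du = (9*z**2) dz.
Rewriting, the integral becomes -5·∫ √u du = -5·(2/3)u^(3/2).
Substituting back, u = 3*z**3 + 3.

-10*(3*z**3 + 3)**(3/2)/3 + C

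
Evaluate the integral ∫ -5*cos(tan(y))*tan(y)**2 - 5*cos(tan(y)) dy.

Let u = tan(y), so du = (tan(y)**2 + 1) dy.
Rewriting, the integral becomes -5·∫ cos(u) du = -5·sin(u).
Substituting back, u = tan(y).

-5*sin(tan(y)) + C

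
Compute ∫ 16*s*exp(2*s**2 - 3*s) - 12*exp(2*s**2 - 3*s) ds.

4*exp(2*s**2 - 3*s) + C

Let u = 2*s**2 - 3*s, so du = (4*s - 3) ds.
Rewriting, the integral becomes 4·∫ e^u du = 4·e^u.
Substituting back, u = 2*s**2 - 3*s.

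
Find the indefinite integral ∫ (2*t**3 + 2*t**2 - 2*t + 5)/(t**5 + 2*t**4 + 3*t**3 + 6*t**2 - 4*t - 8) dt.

7*log(t - 1)/30 - 7*log(t + 1)/10 + log(t + 2)/24 + 17*log(t**2 + 4)/80 + 23*atan(t/2)/40 + C

Factor the denominator: (t - 1)*(t + 1)*(t + 2)*(t**2 + 4).
Partial-fraction decomposition: (17*t + 46)/(40*(t**2 + 4)) + 1/(24*(t + 2)) - 7/(10*(t + 1)) + 7/(30*(t - 1)).
Integrate each term; A/(t−a) gives A·log|t−a|; the (Bt+D)/(t²+p²) term gives a log and an atan.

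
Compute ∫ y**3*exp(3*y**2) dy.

Let u = y², du = 2y dy; rewrite as (1/2)∫ u^1·exp(3u) du.
Now integrate by parts 1 time.

(3*y**2 - 1)*exp(3*y**2)/18 + C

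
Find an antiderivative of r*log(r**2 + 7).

r**2*log(r**2 + 7)/2 - r**2/2 + 7*log(r**2 + 7)/2 + C

Let u = r**2 + 7, so du = (2*r) dr.
The integral becomes (1/2)·∫ log(u) du; integrate by parts with u′=log(u), dv′=du.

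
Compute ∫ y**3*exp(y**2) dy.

(y**2 - 1)*exp(y**2)/2 + C

Let u = y², du = 2y dy; rewrite as (1/2)∫ u^1·exp(1u) du.
Now integrate by parts 1 time.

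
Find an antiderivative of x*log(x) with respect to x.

Use integration by parts with u = log(x), dv = x dx.
Then du = 1/x dx and v = x**2/2.

x**2*log(x)/2 - x**2/4 + C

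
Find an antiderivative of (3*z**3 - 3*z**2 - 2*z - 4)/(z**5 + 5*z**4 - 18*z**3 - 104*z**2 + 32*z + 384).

33*log(z - 4)/224 - log(z - 2)/90 - 106*log(z + 3)/35 + 833*log(z + 4)/288 - 59/(12*z + 48) + C

Factor the denominator: (z - 4)*(z - 2)*(z + 3)*(z + 4)**2.
Partial-fraction decomposition: 833/(288*(z + 4)) + 59/(12*(z + 4)**2) - 106/(35*(z + 3)) - 1/(90*(z - 2)) + 33/(224*(z - 4)).
Integrate each term; A/(z−a) gives A·log|z−a|; A/(z−a)² gives −A/(z−a).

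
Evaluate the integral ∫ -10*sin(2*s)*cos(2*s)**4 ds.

Let u = cos(2*s), so du = (-2*sin(2*s)) ds.
Rewriting, the integral becomes 5·∫ u^4 du = 5·u^5/5.
Substituting back, u = cos(2*s).

cos(2*s)**5 + C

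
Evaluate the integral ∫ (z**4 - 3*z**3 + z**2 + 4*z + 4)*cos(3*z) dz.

Use integration by parts with u = z**4 - 3*z**3 + z**2 + 4*z + 4, dv = cos(3*z) dz, so v = sin(3*z)/3.
Apply parts 4 times (tabular method): alternate signs, differentiate u down to 0, integrate dv up.

z**4*sin(3*z)/3 - z**3*sin(3*z) + 4*z**3*cos(3*z)/9 - z**2*sin(3*z)/9 - z**2*cos(3*z) + 2*z*sin(3*z) - 2*z*cos(3*z)/27 + 110*sin(3*z)/81 + 2*cos(3*z)/3 + C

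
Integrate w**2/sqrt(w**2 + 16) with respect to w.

Substitute w = 4·tan(θ), so dw = 4·sec(θ)^2 dθ and the radical becomes sqrt(w**2 + 16) = 4·sec(θ) by the Pythagorean identity.
Integrate the resulting trig expression in θ, then back-substitute tan(θ) = w/4, sec(θ) = sqrt(w**2 + 16)/4 (absorbing any constant into C).

w*sqrt(w**2 + 16)/2 - 8*log(w + sqrt(w**2 + 16)) + C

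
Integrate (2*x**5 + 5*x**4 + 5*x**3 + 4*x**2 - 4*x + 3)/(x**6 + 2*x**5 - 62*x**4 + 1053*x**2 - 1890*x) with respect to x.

-log(x)/630 + 3361*log(x - 5)/880 - 7291*log(x - 3)/2700 - 1109*log(x + 6)/594 + 7699*log(x + 7)/2800 + 39/(20*x - 60) + C

Factor the denominator: x*(x - 5)*(x - 3)**2*(x + 6)*(x + 7).
Partial-fraction decomposition: 7699/(2800*(x + 7)) - 1109/(594*(x + 6)) - 7291/(2700*(x - 3)) - 39/(20*(x - 3)**2) + 3361/(880*(x - 5)) - 1/(630*x).
Integrate each term; A/(x−a) gives A·log|x−a|; A/(x−a)² gives −A/(x−a).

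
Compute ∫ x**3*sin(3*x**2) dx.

Let u = x², du = 2x dx; rewrite as (1/2)∫ u^1·sin(3u) du.
Now integrate by parts 1 time.

-x**2*cos(3*x**2)/6 + sin(3*x**2)/18 + C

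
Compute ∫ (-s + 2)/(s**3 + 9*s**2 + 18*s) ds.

Factor the denominator: s*(s + 3)*(s + 6).
Partial-fraction decomposition: 4/(9*(s + 6)) - 5/(9*(s + 3)) + 1/(9*s).
Integrate each term: A/(s−a) contributes A·log|s−a|.

log(s)/9 - 5*log(s + 3)/9 + 4*log(s + 6)/9 + C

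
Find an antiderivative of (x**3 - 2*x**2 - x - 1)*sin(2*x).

-x**3*cos(2*x)/2 + 3*x**2*sin(2*x)/4 + x**2*cos(2*x) - x*sin(2*x) + 5*x*cos(2*x)/4 - 5*sin(2*x)/8 + C

Use integration by parts with u = x**3 - 2*x**2 - x - 1, dv = sin(2*x) dx, so v = -cos(2*x)/2.
Apply parts 3 times (tabular method): alternate signs, differentiate u down to 0, integrate dv up.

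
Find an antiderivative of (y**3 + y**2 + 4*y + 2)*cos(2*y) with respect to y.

y**3*sin(2*y)/2 + y**2*sin(2*y)/2 + 3*y**2*cos(2*y)/4 + 5*y*sin(2*y)/4 + y*cos(2*y)/2 + 3*sin(2*y)/4 + 5*cos(2*y)/8 + C

Use integration by parts with u = y**3 + y**2 + 4*y + 2, dv = cos(2*y) dy, so v = sin(2*y)/2.
Apply parts 3 times (tabular method): alternate signs, differentiate u down to 0, integrate dv up.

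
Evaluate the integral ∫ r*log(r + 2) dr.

r**2*log(r + 2)/2 - r**2/4 + r - 2*log(r + 2) + C

Use integration by parts with u = log(r + 2), dv = r dr.
Then du = 1/(r + 2) dr and v = r**2/2.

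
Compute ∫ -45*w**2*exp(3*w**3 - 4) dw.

Let u = 3*w**3 - 4, so du = (9*w**2) dw.
Rewriting, the integral becomes -5·∫ e^u du = -5·e^u.
Substituting back, u = 3*w**3 - 4.

-5*exp(3*w**3 - 4) + C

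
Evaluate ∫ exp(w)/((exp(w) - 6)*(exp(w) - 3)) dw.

Let u = e^w, du = e^w dw.
The integral becomes ∫ du/((u-3)(u-6)); decompose into partial fractions.

log(exp(w) - 6)/3 - log(exp(w) - 3)/3 + C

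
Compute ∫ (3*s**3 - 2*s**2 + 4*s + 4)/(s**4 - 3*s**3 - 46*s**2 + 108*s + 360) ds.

Factor the denominator: (s - 6)*(s - 5)*(s + 2)*(s + 6).
Partial-fraction decomposition: 185/(132*(s + 6)) - 9/(56*(s + 2)) - 349/(77*(s - 5)) + 151/(24*(s - 6)).
Integrate each term: A/(s−a) contributes A·log|s−a|.

151*log(s - 6)/24 - 349*log(s - 5)/77 - 9*log(s + 2)/56 + 185*log(s + 6)/132 + C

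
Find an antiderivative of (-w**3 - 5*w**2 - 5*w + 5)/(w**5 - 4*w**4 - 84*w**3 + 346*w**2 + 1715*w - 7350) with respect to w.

Factor the denominator: (w - 7)*(w - 5)**2*(w + 6)*(w + 7).
Partial-fraction decomposition: 23/(336*(w + 7)) - 71/(1573*(w + 6)) + 4795/(5808*(w - 5)) + 45/(44*(w - 5)**2) - 309/(364*(w - 7)).
Integrate each term; A/(w−a) gives A·log|w−a|; A/(w−a)² gives −A/(w−a).

-309*log(w - 7)/364 + 4795*log(w - 5)/5808 - 71*log(w + 6)/1573 + 23*log(w + 7)/336 - 45/(44*w - 220) + C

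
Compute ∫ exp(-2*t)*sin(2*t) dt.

Let I denote the integral. Integrate by parts with u = sin(2*t), dv = exp(-2*t) dt, so v = -exp(-2*t)/2: I = -exp(-2*t)*sin(2*t)/2 + ∫ exp(-2*t)*cos(2*t) dt.
Apply parts again with u = cos(2*t), dv = exp(-2*t) dt: ∫ exp(-2*t)*cos(2*t) dt = -exp(-2*t)*cos(2*t)/2 − I. Substituting back brings back I: I = -exp(-2*t)*sin(2*t)/2 - exp(-2*t)*cos(2*t)/2 − I.
Solving for I: (1 + 1)·I equals the remaining terms, so I = (1/2)·(-exp(-2*t)*sin(2*t)/2 - exp(-2*t)*cos(2*t)/2).

-exp(-2*t)*sin(2*t)/4 - exp(-2*t)*cos(2*t)/4 + C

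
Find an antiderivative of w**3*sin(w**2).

-w**2*cos(w**2)/2 + sin(w**2)/2 + C

Let u = w², du = 2w dw; rewrite as (1/2)∫ u^1·sin(1u) du.
Now integrate by parts 1 time.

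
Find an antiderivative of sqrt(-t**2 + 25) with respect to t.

t*sqrt(-t**2 + 25)/2 + 25*asin(t/5)/2 + C

Substitute t = 5·sin(θ), so dt = 5·cos(θ) dθ and the radical becomes sqrt(-t**2 + 25) = 5·cos(θ) by the Pythagorean identity.
Integrate the resulting trig expression in θ, then back-substitute θ = asin(t/5), sin(θ) = t/5, cos(θ) = sqrt(-t**2 + 25)/5 (absorbing any constant into C).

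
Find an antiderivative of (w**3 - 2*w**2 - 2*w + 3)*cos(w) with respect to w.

Use integration by parts with u = w**3 - 2*w**2 - 2*w + 3, dv = cos(w) dw, so v = sin(w).
Apply parts 3 times (tabular method): alternate signs, differentiate u down to 0, integrate dv up.

w**3*sin(w) - 2*w**2*sin(w) + 3*w**2*cos(w) - 8*w*sin(w) - 4*w*cos(w) + 7*sin(w) - 8*cos(w) + C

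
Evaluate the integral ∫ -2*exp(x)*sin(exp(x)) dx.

2*cos(exp(x)) + C

Let u = exp(x), so du = (exp(x)) dx.
Rewriting, the integral becomes -2·∫ sin(u) du = -2·-cos(u).
Substituting back, u = exp(x).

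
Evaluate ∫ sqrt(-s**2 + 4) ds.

s*sqrt(-s**2 + 4)/2 + 2*asin(s/2) + C

Substitute s = 2·sin(θ), so ds = 2·cos(θ) dθ and the radical becomes sqrt(-s**2 + 4) = 2·cos(θ) by the Pythagorean identity.
Integrate the resulting trig expression in θ, then back-substitute θ = asin(s/2), sin(θ) = s/2, cos(θ) = sqrt(-s**2 + 4)/2 (absorbing any constant into C).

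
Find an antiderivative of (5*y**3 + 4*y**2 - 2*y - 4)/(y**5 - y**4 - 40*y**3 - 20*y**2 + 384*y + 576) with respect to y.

Factor the denominator: (y - 6)*(y - 4)*(y + 2)*(y + 3)*(y + 4).
Partial-fraction decomposition: -63/(40*(y + 4)) + 97/(63*(y + 3)) - 1/(4*(y + 2)) - 31/(56*(y - 4)) + 151/(180*(y - 6)).
Integrate each term: A/(y−a) contributes A·log|y−a|.

151*log(y - 6)/180 - 31*log(y - 4)/56 - log(y + 2)/4 + 97*log(y + 3)/63 - 63*log(y + 4)/40 + C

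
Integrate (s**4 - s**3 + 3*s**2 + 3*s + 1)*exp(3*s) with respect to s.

(27*s**4 - 63*s**3 + 144*s**2 - 15*s + 32)*exp(3*s)/81 + C

Use integration by parts with u = s**4 - s**3 + 3*s**2 + 3*s + 1, dv = exp(3*s) ds, so v = exp(3*s)/3.
Apply parts 4 times (tabular method): alternate signs, differentiate u down to 0, integrate dv up.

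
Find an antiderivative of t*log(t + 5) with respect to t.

t**2*log(t + 5)/2 - t**2/4 + 5*t/2 - 25*log(t + 5)/2 + C

Use integration by parts with u = log(t + 5), dv = t dt.
Then du = 1/(t + 5) dt and v = t**2/2.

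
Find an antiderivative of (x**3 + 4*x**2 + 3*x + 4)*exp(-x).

Use integration by parts with u = x**3 + 4*x**2 + 3*x + 4, dv = exp(-x) dx, so v = -exp(-x).
Apply parts 3 times (tabular method): alternate signs, differentiate u down to 0, integrate dv up.

(-x**3 - 7*x**2 - 17*x - 21)*exp(-x) + C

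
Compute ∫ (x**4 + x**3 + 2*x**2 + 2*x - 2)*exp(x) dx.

(x**4 - 3*x**3 + 11*x**2 - 20*x + 18)*exp(x) + C

Use integration by parts with u = x**4 + x**3 + 2*x**2 + 2*x - 2, dv = exp(x) dx, so v = exp(x).
Apply parts 4 times (tabular method): alternate signs, differentiate u down to 0, integrate dv up.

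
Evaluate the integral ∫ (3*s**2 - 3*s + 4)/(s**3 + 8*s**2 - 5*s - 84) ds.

Factor the denominator: (s - 3)*(s + 4)*(s + 7).
Partial-fraction decomposition: 86/(15*(s + 7)) - 64/(21*(s + 4)) + 11/(35*(s - 3)).
Integrate each term: A/(s−a) contributes A·log|s−a|.

11*log(s - 3)/35 - 64*log(s + 4)/21 + 86*log(s + 7)/15 + C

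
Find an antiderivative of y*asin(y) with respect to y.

Use integration by parts with u = arcsin(y), dv = y dy.
Then du = 1/sqrt(-y**2 + 1) dy.

y**2*asin(y)/2 + y*sqrt(-y**2 + 1)/4 - asin(y)/4 + C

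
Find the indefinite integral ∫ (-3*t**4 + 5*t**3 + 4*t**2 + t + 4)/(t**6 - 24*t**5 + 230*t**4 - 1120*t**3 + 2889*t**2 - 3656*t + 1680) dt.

Factor the denominator: (t - 7)*(t - 5)*(t - 4)**2*(t - 3)*(t - 1).
Partial-fraction decomposition: -11/(432*(t - 1)) - 65/(16*(t - 3)) - 55/(t - 4) - 376/(9*(t - 4)**2) + 1141/(16*(t - 5)) - 5281/(432*(t - 7)).
Integrate each term; A/(t−a) gives A·log|t−a|; A/(t−a)² gives −A/(t−a).

-5281*log(t - 7)/432 + 1141*log(t - 5)/16 - 55*log(t - 4) - 65*log(t - 3)/16 - 11*log(t - 1)/432 + 376/(9*t - 36) + C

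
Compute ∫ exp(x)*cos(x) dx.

exp(x)*sin(x)/2 + exp(x)*cos(x)/2 + C

Let I denote the integral. Integrate by parts with u = cos(x), dv = exp(x) dx, so v = exp(x): I = exp(x)*cos(x) + ∫ exp(x)*sin(x) dx.
Apply parts again with u = sin(x), dv = exp(x) dx: ∫ exp(x)*sin(x) dx = exp(x)*sin(x) − I. Substituting back brings back I: I = exp(x)*sin(x) + exp(x)*cos(x) − I.
Solving for I: (1 + 1)·I equals the remaining terms, so I = (1/2)·(exp(x)*sin(x) + exp(x)*cos(x)).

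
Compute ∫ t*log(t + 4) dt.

Use integration by parts with u = log(t + 4), dv = t dt.
Then du = 1/(t + 4) dt and v = t**2/2.

t**2*log(t + 4)/2 - t**2/4 + 2*t - 8*log(t + 4) + C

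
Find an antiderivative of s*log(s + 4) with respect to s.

s**2*log(s + 4)/2 - s**2/4 + 2*s - 8*log(s + 4) + C

Use integration by parts with u = log(s + 4), dv = s ds.
Then du = 1/(s + 4) ds and v = s**2/2.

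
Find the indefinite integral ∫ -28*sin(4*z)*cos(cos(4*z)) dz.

Let u = cos(4*z), so du = (-4*sin(4*z)) dz.
Rewriting, the integral becomes 7·∫ cos(u) du = 7·sin(u).
Substituting back, u = cos(4*z).

7*sin(cos(4*z)) + C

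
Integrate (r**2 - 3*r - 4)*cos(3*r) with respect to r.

r**2*sin(3*r)/3 - r*sin(3*r) + 2*r*cos(3*r)/9 - 38*sin(3*r)/27 - cos(3*r)/3 + C

Use integration by parts with u = r**2 - 3*r - 4, dv = cos(3*r) dr, so v = sin(3*r)/3.
Apply parts 2 times (tabular method): alternate signs, differentiate u down to 0, integrate dv up.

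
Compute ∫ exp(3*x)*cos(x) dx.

Let I denote the integral. Integrate by parts with u = cos(x), dv = exp(3*x) dx, so v = exp(3*x)/3: I = exp(3*x)*cos(x)/3 + (1/3)·∫ exp(3*x)*sin(x) dx.
Apply parts again with u = sin(x), dv = exp(3*x) dx: ∫ exp(3*x)*sin(x) dx = exp(3*x)*sin(x)/3 − (1/3)·I. Substituting back brings back I: I = exp(3*x)*sin(x)/9 + exp(3*x)*cos(x)/3 − (1/9)·I.
Solving for I: (1 + 1/9)·I equals the remaining terms, so I = (9/10)·(exp(3*x)*sin(x)/9 + exp(3*x)*cos(x)/3).

exp(3*x)*sin(x)/10 + 3*exp(3*x)*cos(x)/10 + C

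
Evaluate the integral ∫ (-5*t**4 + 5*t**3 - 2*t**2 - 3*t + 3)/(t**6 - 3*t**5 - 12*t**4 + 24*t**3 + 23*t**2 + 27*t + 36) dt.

Factor the denominator: (t - 4)*(t - 3)*(t + 1)*(t + 3)*(t**2 + 1).
Partial-fraction decomposition: -2*(5*t + 3)/(85*(t**2 + 1)) + 13/(20*(t + 3)) - 3/(40*(t + 1)) + 49/(40*(t - 3)) - 143/(85*(t - 4)).
Integrate each term; A/(t−a) gives A·log|t−a|; the (Bt+D)/(t²+p²) term gives a log and an atan.

-143*log(t - 4)/85 + 49*log(t - 3)/40 - 3*log(t + 1)/40 + 13*log(t + 3)/20 - log(t**2 + 1)/17 - 6*atan(t)/85 + C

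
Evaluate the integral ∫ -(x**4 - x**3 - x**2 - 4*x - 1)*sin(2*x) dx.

Use integration by parts with u = x**4 - x**3 - x**2 - 4*x - 1, dv = -sin(2*x) dx, so v = cos(2*x)/2.
Apply parts 4 times (tabular method): alternate signs, differentiate u down to 0, integrate dv up.

x**4*cos(2*x)/2 - x**3*sin(2*x) - x**3*cos(2*x)/2 + 3*x**2*sin(2*x)/4 - 2*x**2*cos(2*x) + 2*x*sin(2*x) - 5*x*cos(2*x)/4 + 5*sin(2*x)/8 + cos(2*x)/2 + C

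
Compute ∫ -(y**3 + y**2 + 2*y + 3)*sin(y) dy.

y**3*cos(y) - 3*y**2*sin(y) + y**2*cos(y) - 2*y*sin(y) - 4*y*cos(y) + 4*sin(y) + cos(y) + C

Use integration by parts with u = y**3 + y**2 + 2*y + 3, dv = -sin(y) dy, so v = cos(y).
Apply parts 3 times (tabular method): alternate signs, differentiate u down to 0, integrate dv up.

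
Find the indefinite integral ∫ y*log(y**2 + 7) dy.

y**2*log(y**2 + 7)/2 - y**2/2 + 7*log(y**2 + 7)/2 + C

Let u = y**2 + 7, so du = (2*y) dy.
The integral becomes (1/2)·∫ log(u) du; integrate by parts with u′=log(u), dv′=du.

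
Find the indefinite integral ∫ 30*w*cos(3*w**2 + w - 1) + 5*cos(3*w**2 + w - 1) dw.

5*sin(3*w**2 + w - 1) + C

Let u = 3*w**2 + w - 1, so du = (6*w + 1) dw.
Rewriting, the integral becomes 5·∫ cos(u) du = 5·sin(u).
Substituting back, u = 3*w**2 + w - 1.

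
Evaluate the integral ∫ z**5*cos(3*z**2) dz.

z**4*sin(3*z**2)/6 + z**2*cos(3*z**2)/9 - sin(3*z**2)/27 + C

Let u = z², du = 2z dz; rewrite as (1/2)∫ u^2·cos(3u) du.
Now integrate by parts 2 times.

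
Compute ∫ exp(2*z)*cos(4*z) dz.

Let I denote the integral. Integrate by parts with u = cos(4*z), dv = exp(2*z) dz, so v = exp(2*z)/2: I = exp(2*z)*cos(4*z)/2 + 2·∫ exp(2*z)*sin(4*z) dz.
Apply parts again with u = sin(4*z), dv = exp(2*z) dz: ∫ exp(2*z)*sin(4*z) dz = exp(2*z)*sin(4*z)/2 − 2·I. Substituting back brings back I: I = exp(2*z)*sin(4*z) + exp(2*z)*cos(4*z)/2 − 4·I.
Solving for I: (1 + 4)·I equals the remaining terms, so I = (1/5)·(exp(2*z)*sin(4*z) + exp(2*z)*cos(4*z)/2).

exp(2*z)*sin(4*z)/5 + exp(2*z)*cos(4*z)/10 + C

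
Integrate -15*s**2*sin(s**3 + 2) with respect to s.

Let u = s**3 + 2, so du = (3*s**2) ds.
Rewriting, the integral becomes -5·∫ sin(u) du = -5·-cos(u).
Substituting back, u = s**3 + 2.

5*cos(s**3 + 2) + C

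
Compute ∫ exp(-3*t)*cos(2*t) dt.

Let I denote the integral. Integrate by parts with u = cos(2*t), dv = exp(-3*t) dt, so v = -exp(-3*t)/3: I = -exp(-3*t)*cos(2*t)/3 − (2/3)·∫ exp(-3*t)*sin(2*t) dt.
Apply parts again with u = sin(2*t), dv = exp(-3*t) dt: ∫ exp(-3*t)*sin(2*t) dt = -exp(-3*t)*sin(2*t)/3 + (2/3)·I. Substituting back brings back I: I = 2*exp(-3*t)*sin(2*t)/9 - exp(-3*t)*cos(2*t)/3 − (4/9)·I.
Solving for I: (1 + 4/9)·I equals the remaining terms, so I = (9/13)·(2*exp(-3*t)*sin(2*t)/9 - exp(-3*t)*cos(2*t)/3).

2*exp(-3*t)*sin(2*t)/13 - 3*exp(-3*t)*cos(2*t)/13 + C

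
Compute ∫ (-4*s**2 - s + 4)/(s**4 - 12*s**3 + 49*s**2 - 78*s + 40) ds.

Factor the denominator: (s - 5)*(s - 4)*(s - 2)*(s - 1).
Partial-fraction decomposition: 1/(12*(s - 1)) - 7/(3*(s - 2)) + 32/(3*(s - 4)) - 101/(12*(s - 5)).
Integrate each term: A/(s−a) contributes A·log|s−a|.

-101*log(s - 5)/12 + 32*log(s - 4)/3 - 7*log(s - 2)/3 + log(s - 1)/12 + C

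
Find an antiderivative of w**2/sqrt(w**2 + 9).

Substitute w = 3·tan(θ), so dw = 3·sec(θ)^2 dθ and the radical becomes sqrt(w**2 + 9) = 3·sec(θ) by the Pythagorean identity.
Integrate the resulting trig expression in θ, then back-substitute tan(θ) = w/3, sec(θ) = sqrt(w**2 + 9)/3 (absorbing any constant into C).

w*sqrt(w**2 + 9)/2 - 9*log(w + sqrt(w**2 + 9))/2 + C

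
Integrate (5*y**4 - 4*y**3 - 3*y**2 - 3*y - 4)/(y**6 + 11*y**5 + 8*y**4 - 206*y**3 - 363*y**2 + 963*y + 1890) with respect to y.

Factor the denominator: (y - 3)**2*(y + 2)*(y + 3)*(y + 5)*(y + 7).
Partial-fraction decomposition: -13247/(4000*(y + 7)) + 1187/(256*(y + 5)) - 491/(288*(y + 3)) + 34/(125*(y + 2)) + 31073/(288000*(y - 3)) + 257/(2400*(y - 3)**2).
Integrate each term; A/(y−a) gives A·log|y−a|; A/(y−a)² gives −A/(y−a).

31073*log(y - 3)/288000 + 34*log(y + 2)/125 - 491*log(y + 3)/288 + 1187*log(y + 5)/256 - 13247*log(y + 7)/4000 - 257/(2400*y - 7200) + C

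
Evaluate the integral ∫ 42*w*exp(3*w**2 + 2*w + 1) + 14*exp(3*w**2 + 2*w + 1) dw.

Let u = 3*w**2 + 2*w + 1, so du = (6*w + 2) dw.
Rewriting, the integral becomes 7·∫ e^u du = 7·e^u.
Substituting back, u = 3*w**2 + 2*w + 1.

7*exp(3*w**2 + 2*w + 1) + C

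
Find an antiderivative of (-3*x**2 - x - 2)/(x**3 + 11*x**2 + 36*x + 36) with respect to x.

Factor the denominator: (x + 2)*(x + 3)*(x + 6).
Partial-fraction decomposition: -26/(3*(x + 6)) + 26/(3*(x + 3)) - 3/(x + 2).
Integrate each term: A/(x−a) contributes A·log|x−a|.

-3*log(x + 2) + 26*log(x + 3)/3 - 26*log(x + 6)/3 + C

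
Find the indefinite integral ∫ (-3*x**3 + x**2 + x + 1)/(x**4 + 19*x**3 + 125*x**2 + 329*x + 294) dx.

Factor the denominator: (x + 2)*(x + 3)*(x + 7)**2.
Partial-fraction decomposition: 71/(50*(x + 7)) + 268/(5*(x + 7)**2) - 11/(2*(x + 3)) + 27/(25*(x + 2)).
Integrate each term; A/(x−a) gives A·log|x−a|; A/(x−a)² gives −A/(x−a).

27*log(x + 2)/25 - 11*log(x + 3)/2 + 71*log(x + 7)/50 - 268/(5*x + 35) + C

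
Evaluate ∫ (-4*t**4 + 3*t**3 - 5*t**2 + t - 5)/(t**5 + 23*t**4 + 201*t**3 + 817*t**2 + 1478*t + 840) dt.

-log(t + 1)/20 + 145*log(t + 4)/2 - 1505*log(t + 5)/4 + 6023*log(t + 6)/10 - 605*log(t + 7)/2 + C

Factor the denominator: (t + 1)*(t + 4)*(t + 5)*(t + 6)*(t + 7).
Partial-fraction decomposition: -605/(2*(t + 7)) + 6023/(10*(t + 6)) - 1505/(4*(t + 5)) + 145/(2*(t + 4)) - 1/(20*(t + 1)).
Integrate each term: A/(t−a) contributes A·log|t−a|.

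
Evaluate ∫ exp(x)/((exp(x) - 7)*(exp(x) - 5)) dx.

log(exp(x) - 7)/2 - log(exp(x) - 5)/2 + C

Let u = e^x, du = e^x dx.
The integral becomes ∫ du/((u-5)(u-7)); decompose into partial fractions.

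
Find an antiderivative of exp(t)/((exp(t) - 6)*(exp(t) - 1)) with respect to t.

log(exp(t) - 6)/5 - log(exp(t) - 1)/5 + C

Let u = e^t, du = e^t dt.
The integral becomes ∫ du/((u-6)(u-1)); decompose into partial fractions.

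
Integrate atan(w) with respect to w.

Use integration by parts with u = arctan(w), dv = dw.
Then du = 1/(w**2 + 1) dw.

w*atan(w) - log(w**2 + 1)/2 + C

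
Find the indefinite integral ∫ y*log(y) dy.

Use integration by parts with u = log(y), dv = y dy.
Then du = 1/y dy and v = y**2/2.

y**2*log(y)/2 - y**2/4 + C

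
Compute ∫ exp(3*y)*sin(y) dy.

3*exp(3*y)*sin(y)/10 - exp(3*y)*cos(y)/10 + C

Let I denote the integral. Integrate by parts with u = sin(y), dv = exp(3*y) dy, so v = exp(3*y)/3: I = exp(3*y)*sin(y)/3 − (1/3)·∫ exp(3*y)*cos(y) dy.
Apply parts again with u = cos(y), dv = exp(3*y) dy: ∫ exp(3*y)*cos(y) dy = exp(3*y)*cos(y)/3 + (1/3)·I. Substituting back brings back I: I = exp(3*y)*sin(y)/3 - exp(3*y)*cos(y)/9 − (1/9)·I.
Solving for I: (1 + 1/9)·I equals the remaining terms, so I = (9/10)·(exp(3*y)*sin(y)/3 - exp(3*y)*cos(y)/9).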